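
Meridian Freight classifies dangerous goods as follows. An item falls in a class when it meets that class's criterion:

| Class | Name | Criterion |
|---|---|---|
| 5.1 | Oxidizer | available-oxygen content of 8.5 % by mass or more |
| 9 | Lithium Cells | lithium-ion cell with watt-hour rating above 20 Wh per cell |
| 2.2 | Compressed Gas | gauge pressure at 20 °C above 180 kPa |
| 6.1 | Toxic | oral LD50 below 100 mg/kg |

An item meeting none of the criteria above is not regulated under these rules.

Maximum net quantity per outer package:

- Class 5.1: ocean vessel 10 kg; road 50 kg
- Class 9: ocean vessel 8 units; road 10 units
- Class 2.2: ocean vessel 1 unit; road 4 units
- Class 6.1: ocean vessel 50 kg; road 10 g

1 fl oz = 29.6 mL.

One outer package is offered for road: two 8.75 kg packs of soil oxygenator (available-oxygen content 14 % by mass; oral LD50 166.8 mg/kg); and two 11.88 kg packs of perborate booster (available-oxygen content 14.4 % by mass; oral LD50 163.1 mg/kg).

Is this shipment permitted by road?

Yes

Available-oxygen content 14 % by mass meets the Class 5.1 criterion (Oxidizer), so the soil oxygenator is Class 5.1.
Available-oxygen content 14.4 % by mass meets the Class 5.1 criterion (Oxidizer), so the perborate booster is Class 5.1.
Class 5.1 net quantity: (two 8.75 kg packs = 17.5 kg) + (two 11.88 kg packs = 23.76 kg) = 41.26 kg.
That is within the Class 5.1 road limit of 50 kg.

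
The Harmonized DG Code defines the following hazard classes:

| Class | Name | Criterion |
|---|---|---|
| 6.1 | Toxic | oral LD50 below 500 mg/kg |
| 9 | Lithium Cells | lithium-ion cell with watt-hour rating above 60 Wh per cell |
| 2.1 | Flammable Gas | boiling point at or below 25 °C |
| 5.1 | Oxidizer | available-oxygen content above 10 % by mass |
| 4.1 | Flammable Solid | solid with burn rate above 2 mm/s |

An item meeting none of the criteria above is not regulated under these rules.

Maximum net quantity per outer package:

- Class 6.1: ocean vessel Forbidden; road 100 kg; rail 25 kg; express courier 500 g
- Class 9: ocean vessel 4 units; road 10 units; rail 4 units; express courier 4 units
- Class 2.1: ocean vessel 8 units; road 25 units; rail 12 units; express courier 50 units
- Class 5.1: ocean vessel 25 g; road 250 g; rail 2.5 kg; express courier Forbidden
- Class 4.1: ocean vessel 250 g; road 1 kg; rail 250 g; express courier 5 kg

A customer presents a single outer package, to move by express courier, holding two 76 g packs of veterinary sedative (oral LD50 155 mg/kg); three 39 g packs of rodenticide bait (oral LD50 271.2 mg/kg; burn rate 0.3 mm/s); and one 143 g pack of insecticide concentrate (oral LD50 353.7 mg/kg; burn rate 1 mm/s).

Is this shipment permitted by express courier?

Veterinary sedative: oral LD50 155 mg/kg < 500 mg/kg → Class 6.1 (Toxic).
The rodenticide bait has oral LD50 271.2 mg/kg, which is < 500 mg/kg, so it is Class 6.1 (Toxic).
With oral LD50 353.7 mg/kg (< 500 mg/kg), the insecticide concentrate falls in Class 6.1.
Total Class 6.1: (two 76 g packs = 152 g) + (three 39 g packs = 117 g) + 143 g = 412 g.
That is within the Class 6.1 express courier limit of 500 g.

Yes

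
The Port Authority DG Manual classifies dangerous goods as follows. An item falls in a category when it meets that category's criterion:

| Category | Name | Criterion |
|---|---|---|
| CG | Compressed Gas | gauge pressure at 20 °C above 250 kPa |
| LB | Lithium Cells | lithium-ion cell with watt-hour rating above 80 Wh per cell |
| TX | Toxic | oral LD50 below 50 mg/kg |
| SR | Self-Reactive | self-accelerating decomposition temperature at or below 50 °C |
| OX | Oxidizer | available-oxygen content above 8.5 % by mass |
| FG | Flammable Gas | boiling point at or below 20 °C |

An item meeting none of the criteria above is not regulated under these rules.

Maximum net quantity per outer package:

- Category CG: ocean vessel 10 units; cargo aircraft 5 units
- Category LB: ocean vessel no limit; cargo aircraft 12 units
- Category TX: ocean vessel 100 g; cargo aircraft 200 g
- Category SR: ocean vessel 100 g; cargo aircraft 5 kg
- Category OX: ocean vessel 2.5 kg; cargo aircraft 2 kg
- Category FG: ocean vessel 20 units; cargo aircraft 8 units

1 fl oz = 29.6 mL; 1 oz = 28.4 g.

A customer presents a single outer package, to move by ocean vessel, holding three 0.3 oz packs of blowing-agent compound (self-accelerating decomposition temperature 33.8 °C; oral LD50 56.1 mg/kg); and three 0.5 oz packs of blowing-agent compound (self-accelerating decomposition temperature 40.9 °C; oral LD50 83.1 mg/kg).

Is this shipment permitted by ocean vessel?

With self-accelerating decomposition temperature 33.8 °C (≤ 50 °C), the blowing-agent compound falls in Category SR.
Blowing-agent compound: self-accelerating decomposition temperature 40.9 °C ≤ 50 °C → Category SR (Self-Reactive).
Total Category SR: (three 0.3 oz packs = 25.56 g) + (three 0.5 oz packs = 42.6 g) = 68.16 g.
That is within the Category SR ocean vessel limit of 100 g.

Yes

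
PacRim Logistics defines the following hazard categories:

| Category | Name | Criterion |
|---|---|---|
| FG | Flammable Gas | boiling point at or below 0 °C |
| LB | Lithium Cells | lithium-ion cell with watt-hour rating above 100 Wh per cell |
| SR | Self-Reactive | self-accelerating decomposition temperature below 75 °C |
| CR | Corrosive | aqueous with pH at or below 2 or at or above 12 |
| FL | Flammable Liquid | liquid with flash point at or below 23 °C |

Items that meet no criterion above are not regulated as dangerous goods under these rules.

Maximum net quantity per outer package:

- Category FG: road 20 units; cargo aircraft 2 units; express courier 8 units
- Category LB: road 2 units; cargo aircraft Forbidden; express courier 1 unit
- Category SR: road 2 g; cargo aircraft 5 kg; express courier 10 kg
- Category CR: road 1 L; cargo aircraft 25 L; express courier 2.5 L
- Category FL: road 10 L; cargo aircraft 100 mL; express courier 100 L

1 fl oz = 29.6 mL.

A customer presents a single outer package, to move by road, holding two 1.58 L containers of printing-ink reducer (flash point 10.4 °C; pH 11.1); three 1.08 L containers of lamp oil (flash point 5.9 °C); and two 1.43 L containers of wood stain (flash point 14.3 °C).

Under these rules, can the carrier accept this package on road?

Yes

The printing-ink reducer has flash point 10.4 °C, which is ≤ 23 °C, so it is Category FL (Flammable Liquid).
The lamp oil has flash point 5.9 °C, which is ≤ 23 °C, so it is Category FL (Flammable Liquid).
With flash point 14.3 °C (≤ 23 °C), the wood stain falls in Category FL.
Total Category FL: (two 1.58 L containers = 3.16 L) + (three 1.08 L containers = 3.24 L) + (two 1.43 L containers = 2.86 L) = 9.26 L.
9.26 L is within the road limit of 10 L for Category FL.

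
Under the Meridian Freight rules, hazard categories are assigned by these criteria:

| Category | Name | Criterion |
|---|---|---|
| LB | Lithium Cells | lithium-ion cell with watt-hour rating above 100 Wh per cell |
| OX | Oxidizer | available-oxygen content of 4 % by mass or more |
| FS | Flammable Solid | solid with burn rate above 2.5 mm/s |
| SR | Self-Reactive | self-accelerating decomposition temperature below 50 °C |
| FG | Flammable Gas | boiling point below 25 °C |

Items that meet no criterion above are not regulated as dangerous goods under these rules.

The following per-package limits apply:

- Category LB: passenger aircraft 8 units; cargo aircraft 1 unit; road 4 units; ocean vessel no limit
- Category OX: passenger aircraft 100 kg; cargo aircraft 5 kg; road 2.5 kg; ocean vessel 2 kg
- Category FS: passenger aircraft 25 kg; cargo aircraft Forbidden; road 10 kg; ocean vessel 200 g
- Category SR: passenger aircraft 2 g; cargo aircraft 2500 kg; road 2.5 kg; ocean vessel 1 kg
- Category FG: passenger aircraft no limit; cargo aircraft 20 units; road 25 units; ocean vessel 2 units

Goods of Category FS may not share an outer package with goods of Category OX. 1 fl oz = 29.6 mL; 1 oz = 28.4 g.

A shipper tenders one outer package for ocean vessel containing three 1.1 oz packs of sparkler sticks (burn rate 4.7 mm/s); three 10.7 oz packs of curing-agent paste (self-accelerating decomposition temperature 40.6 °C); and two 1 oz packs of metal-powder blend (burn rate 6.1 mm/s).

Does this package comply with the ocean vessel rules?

Yes

The sparkler sticks have burn rate 4.7 mm/s, which is > 2.5 mm/s, so they are Category FS (Flammable Solid).
Curing-agent paste: self-accelerating decomposition temperature 40.6 °C < 50 °C → Category SR (Self-Reactive).
With burn rate 6.1 mm/s (> 2.5 mm/s), the metal-powder blend falls in Category FS.
Total Category FS: (three 1.1 oz packs = 93.72 g) + (two 1 oz packs = 56.8 g) = 150.52 g.
150.52 g is within the ocean vessel limit of 200 g for Category FS.
Category SR quantity: three 10.7 oz packs = 911.64 g.
That is within the Category SR ocean vessel limit of 1 kg.
The segregation rule (Category FS with Category OX) does not apply to Category FS with Category SR.
Every hazard category is within its ocean vessel limit and no segregation rule is violated.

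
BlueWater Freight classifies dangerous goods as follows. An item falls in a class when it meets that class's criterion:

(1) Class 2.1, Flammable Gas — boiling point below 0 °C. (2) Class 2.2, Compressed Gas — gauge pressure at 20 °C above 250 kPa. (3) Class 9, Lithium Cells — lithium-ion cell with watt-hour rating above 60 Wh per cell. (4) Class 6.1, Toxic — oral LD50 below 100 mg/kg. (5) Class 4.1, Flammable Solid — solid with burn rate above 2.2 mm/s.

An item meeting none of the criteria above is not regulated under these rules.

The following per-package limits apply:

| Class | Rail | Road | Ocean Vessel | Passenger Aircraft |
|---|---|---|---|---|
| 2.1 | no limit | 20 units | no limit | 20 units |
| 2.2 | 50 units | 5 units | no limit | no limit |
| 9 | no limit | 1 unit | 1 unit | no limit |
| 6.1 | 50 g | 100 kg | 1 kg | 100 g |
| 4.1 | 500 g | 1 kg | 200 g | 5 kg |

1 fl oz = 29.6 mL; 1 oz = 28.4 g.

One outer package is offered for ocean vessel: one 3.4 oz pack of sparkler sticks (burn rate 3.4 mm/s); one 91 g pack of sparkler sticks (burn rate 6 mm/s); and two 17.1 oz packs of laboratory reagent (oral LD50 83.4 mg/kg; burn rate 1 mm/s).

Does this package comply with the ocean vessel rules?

With burn rate 3.4 mm/s (> 2.2 mm/s), the sparkler sticks fall in Class 4.1.
With burn rate 6 mm/s (> 2.2 mm/s), the sparkler sticks fall in Class 4.1.
With oral LD50 83.4 mg/kg (< 100 mg/kg), the laboratory reagent falls in Class 6.1.
Total Class 4.1: (one 3.4 oz pack = 96.56 g) + 91 g = 187.56 g.
That is within the Class 4.1 ocean vessel limit of 200 g.
Class 6.1 quantity: two 17.1 oz packs = 971.28 g.
971.28 g is within the ocean vessel limit of 1 kg for Class 6.1.
Every hazard class is within its ocean vessel limit and no segregation rule is violated.

Yes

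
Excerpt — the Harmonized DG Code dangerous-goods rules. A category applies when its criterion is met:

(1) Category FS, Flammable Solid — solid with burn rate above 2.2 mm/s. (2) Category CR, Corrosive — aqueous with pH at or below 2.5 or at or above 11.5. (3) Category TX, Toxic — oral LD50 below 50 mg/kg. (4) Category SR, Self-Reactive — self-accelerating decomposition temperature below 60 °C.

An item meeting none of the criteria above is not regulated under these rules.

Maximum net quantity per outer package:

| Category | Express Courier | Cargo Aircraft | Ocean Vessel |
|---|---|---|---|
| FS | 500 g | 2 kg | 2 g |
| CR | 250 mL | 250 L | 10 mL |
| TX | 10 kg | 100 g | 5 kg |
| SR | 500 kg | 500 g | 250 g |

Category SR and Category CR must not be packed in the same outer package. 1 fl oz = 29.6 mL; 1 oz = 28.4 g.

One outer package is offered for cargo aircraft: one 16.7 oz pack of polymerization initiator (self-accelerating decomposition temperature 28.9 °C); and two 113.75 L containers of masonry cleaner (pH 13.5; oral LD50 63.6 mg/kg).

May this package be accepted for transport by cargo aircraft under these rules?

Polymerization initiator: self-accelerating decomposition temperature 28.9 °C < 60 °C → Category SR (Self-Reactive).
Masonry cleaner: pH 13.5 ≥ 11.5 → Category CR (Corrosive).
Category SR quantity: one 16.7 oz pack = 474.28 g.
That is within the Category SR cargo aircraft limit of 500 g.
Category CR quantity: two 113.75 L containers = 227.5 L.
227.5 L is within the cargo aircraft limit of 250 L for Category CR.
Category SR and Category CR may not share an outer package.

No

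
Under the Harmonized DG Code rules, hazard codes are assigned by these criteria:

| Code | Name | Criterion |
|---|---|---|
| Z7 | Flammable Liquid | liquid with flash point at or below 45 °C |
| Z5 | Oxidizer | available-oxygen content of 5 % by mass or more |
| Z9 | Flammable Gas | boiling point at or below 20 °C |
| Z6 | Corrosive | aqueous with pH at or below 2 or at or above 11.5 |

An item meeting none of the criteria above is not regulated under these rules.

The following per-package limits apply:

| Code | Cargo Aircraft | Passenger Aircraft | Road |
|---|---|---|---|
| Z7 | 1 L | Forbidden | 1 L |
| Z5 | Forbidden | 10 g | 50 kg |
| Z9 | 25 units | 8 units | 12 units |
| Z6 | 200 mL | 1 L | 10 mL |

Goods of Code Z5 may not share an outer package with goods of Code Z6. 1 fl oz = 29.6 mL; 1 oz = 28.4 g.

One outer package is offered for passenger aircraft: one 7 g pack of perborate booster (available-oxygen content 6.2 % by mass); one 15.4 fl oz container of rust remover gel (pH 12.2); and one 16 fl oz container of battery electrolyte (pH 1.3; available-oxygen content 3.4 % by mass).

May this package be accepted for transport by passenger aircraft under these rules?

No

Perborate booster: available-oxygen content 6.2 % by mass ≥ 5 % by mass → Code Z5 (Oxidizer).
Rust remover gel: pH 12.2 ≥ 11.5 → Code Z6 (Corrosive).
pH 1.3 meets the Code Z6 criterion (Corrosive), so the battery electrolyte is Code Z6.
Code Z5 quantity: 7 g.
That is within the Code Z5 passenger aircraft limit of 10 g.
Code Z6 net quantity: (one 15.4 fl oz container = 455.84 mL) + (one 16 fl oz container = 473.6 mL) = 929.44 mL.
929.44 mL is within the passenger aircraft limit of 1 L for Code Z6.
Code Z5 and Code Z6 may not share an outer package.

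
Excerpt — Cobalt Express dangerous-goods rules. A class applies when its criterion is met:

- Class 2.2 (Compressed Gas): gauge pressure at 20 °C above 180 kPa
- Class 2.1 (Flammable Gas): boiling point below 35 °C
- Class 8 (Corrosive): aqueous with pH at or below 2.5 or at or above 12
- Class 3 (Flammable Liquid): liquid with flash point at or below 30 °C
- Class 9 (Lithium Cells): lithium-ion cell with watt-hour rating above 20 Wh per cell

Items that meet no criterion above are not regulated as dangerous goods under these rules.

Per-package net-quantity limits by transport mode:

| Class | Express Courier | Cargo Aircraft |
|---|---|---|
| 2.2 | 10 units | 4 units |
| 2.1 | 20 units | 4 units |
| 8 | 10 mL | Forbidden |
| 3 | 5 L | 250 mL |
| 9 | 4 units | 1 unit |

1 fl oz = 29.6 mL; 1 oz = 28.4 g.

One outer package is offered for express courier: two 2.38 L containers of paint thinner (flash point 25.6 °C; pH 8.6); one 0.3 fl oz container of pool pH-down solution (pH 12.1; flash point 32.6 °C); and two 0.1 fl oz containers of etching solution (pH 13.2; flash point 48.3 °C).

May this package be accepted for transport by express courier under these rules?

No

With flash point 25.6 °C (≤ 30 °C), the paint thinner falls in Class 3.
pH 12.1 meets the Class 8 criterion (Corrosive), so the pool pH-down solution is Class 8.
With pH 13.2 (≥ 12), the etching solution falls in Class 8.
Total Class 8: (one 0.3 fl oz container = 8.88 mL) + (two 0.1 fl oz containers = 5.92 mL) = 14.8 mL.
14.8 mL > 10 mL (express courier limit, Class 8) — over the limit.
Class 3 quantity: two 2.38 L containers = 4.76 L.
4.76 L is within the express courier limit of 5 L for Class 3.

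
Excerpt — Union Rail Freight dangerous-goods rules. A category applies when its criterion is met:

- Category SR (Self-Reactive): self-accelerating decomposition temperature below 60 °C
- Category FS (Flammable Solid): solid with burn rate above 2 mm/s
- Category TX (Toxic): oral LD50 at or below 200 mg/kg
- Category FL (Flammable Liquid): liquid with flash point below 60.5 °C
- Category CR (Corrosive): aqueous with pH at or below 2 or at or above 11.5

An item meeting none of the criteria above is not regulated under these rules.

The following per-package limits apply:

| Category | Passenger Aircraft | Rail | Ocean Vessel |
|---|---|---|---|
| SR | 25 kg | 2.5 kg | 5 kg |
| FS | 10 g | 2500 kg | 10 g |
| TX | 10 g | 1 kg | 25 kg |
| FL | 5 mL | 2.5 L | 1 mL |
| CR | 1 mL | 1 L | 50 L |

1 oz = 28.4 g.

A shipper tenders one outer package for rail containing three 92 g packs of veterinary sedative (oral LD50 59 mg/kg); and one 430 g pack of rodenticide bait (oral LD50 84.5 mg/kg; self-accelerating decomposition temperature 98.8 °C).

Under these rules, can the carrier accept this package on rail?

Yes

The veterinary sedative has oral LD50 59 mg/kg, which is ≤ 200 mg/kg, so it is Category TX (Toxic).
Rodenticide bait: oral LD50 84.5 mg/kg ≤ 200 mg/kg → Category TX (Toxic).
Category TX net quantity: (three 92 g packs = 276 g) + 430 g = 706 g.
706 g is within the rail limit of 1 kg for Category TX.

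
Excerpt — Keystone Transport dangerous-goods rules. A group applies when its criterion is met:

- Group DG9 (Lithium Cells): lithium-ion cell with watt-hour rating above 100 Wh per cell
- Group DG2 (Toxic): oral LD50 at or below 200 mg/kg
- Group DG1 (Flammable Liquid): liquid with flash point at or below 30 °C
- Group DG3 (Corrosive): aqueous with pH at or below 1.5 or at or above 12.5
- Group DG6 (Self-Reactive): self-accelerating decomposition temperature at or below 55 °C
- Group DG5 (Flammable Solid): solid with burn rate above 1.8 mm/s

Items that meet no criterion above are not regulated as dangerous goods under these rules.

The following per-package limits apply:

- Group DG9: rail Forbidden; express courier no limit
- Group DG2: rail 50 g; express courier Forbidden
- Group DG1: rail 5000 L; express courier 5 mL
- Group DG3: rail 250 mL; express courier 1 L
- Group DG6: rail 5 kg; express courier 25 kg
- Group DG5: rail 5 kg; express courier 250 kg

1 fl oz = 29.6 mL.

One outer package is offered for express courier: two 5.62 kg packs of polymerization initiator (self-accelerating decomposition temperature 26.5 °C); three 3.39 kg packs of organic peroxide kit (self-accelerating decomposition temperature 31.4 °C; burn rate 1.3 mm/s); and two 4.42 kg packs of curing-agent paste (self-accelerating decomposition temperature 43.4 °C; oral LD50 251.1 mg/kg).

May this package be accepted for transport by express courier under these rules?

No

Polymerization initiator: self-accelerating decomposition temperature 26.5 °C ≤ 55 °C → Group DG6 (Self-Reactive).
The organic peroxide kit has self-accelerating decomposition temperature 31.4 °C, which is ≤ 55 °C, so it is Group DG6 (Self-Reactive).
The curing-agent paste has self-accelerating decomposition temperature 43.4 °C, which is ≤ 55 °C, so it is Group DG6 (Self-Reactive).
Group DG6 net quantity: (two 5.62 kg packs = 11.24 kg) + (three 3.39 kg packs = 10.17 kg) + (two 4.42 kg packs = 8.84 kg) = 30.25 kg.
That exceeds the Group DG6 express courier limit of 25 kg.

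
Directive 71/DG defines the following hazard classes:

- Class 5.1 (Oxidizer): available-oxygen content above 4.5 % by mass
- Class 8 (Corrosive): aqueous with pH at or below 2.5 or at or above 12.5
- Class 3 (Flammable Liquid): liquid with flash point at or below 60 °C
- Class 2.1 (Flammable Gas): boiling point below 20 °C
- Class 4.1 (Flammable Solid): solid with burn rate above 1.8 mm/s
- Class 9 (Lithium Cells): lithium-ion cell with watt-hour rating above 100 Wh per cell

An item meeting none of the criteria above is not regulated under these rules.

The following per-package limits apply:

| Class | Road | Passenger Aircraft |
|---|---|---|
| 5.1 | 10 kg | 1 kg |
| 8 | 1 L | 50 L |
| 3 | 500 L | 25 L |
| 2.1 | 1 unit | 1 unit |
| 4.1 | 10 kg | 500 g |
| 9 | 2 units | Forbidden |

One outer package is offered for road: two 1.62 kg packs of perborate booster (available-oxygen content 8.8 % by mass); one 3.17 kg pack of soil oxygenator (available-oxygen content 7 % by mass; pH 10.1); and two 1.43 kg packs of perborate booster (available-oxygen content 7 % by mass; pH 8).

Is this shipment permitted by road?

Yes

Perborate booster: available-oxygen content 8.8 % by mass > 4.5 % by mass → Class 5.1 (Oxidizer).
Soil oxygenator: available-oxygen content 7 % by mass > 4.5 % by mass → Class 5.1 (Oxidizer).
Available-oxygen content 7 % by mass meets the Class 5.1 criterion (Oxidizer), so the perborate booster is Class 5.1.
Total Class 5.1: (two 1.62 kg packs = 3.24 kg) + 3.17 kg + (two 1.43 kg packs = 2.86 kg) = 9.27 kg.
9.27 kg is within the road limit of 10 kg for Class 5.1.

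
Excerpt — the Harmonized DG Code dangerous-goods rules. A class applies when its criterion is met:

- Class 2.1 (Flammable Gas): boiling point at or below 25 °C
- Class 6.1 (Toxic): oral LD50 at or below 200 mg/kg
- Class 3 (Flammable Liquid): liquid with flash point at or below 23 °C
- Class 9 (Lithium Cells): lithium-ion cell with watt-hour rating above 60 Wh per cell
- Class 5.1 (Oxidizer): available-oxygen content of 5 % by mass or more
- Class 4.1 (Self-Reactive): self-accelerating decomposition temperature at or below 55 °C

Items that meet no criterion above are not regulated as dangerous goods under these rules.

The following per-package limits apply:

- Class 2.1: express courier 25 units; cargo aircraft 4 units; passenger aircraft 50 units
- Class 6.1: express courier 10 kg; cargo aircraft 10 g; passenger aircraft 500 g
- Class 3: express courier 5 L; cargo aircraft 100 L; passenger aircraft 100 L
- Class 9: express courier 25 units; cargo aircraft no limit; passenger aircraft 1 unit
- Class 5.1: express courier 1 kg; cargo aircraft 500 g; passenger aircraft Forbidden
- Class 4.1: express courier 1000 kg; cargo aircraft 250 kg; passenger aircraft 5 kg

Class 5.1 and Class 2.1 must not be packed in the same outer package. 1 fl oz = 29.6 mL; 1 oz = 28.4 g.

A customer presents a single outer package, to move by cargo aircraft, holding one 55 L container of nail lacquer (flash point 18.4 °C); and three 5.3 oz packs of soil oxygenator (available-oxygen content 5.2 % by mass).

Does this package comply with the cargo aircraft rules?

Yes

The nail lacquer has flash point 18.4 °C, which is ≤ 23 °C, so it is Class 3 (Flammable Liquid).
With available-oxygen content 5.2 % by mass (≥ 5 % by mass), the soil oxygenator falls in Class 5.1.
Class 5.1 quantity: three 5.3 oz packs = 451.56 g.
451.56 g ≤ 500 g (cargo aircraft limit, Class 5.1) — within limit.
Class 3 quantity: 55 L.
55 L ≤ 100 L (cargo aircraft limit, Class 3) — within limit.
The segregation rule (Class 5.1 with Class 2.1) does not apply to Class 5.1 with Class 3.
Every hazard class is within its cargo aircraft limit and no segregation rule is violated.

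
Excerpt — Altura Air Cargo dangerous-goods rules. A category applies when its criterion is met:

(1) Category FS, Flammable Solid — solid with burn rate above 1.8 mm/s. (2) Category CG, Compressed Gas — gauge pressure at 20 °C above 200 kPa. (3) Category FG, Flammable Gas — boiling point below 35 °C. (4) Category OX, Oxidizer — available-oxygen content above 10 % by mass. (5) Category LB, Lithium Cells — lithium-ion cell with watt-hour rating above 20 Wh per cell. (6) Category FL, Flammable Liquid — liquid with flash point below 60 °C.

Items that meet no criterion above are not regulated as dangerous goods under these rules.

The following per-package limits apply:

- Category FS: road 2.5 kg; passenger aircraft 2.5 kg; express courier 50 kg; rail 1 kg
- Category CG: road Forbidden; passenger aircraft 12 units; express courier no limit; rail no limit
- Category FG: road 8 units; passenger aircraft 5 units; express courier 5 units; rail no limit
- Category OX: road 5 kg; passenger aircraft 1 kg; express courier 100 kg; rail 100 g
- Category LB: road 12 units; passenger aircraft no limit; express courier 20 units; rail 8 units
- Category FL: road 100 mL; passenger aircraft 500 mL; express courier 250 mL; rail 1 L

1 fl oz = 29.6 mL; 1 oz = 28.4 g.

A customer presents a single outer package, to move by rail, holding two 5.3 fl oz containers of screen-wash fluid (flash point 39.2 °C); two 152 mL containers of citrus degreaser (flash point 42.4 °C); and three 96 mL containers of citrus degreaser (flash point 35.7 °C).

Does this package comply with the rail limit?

With flash point 39.2 °C (< 60 °C), the screen-wash fluid falls in Category FL.
The citrus degreaser has flash point 42.4 °C, which is < 60 °C, so it is Category FL (Flammable Liquid).
The citrus degreaser has flash point 35.7 °C, which is < 60 °C, so it is Category FL (Flammable Liquid).
Category FL net quantity: (two 5.3 fl oz containers = 313.76 mL) + (two 152 mL containers = 304 mL) + (three 96 mL containers = 288 mL) = 905.76 mL.
905.76 mL ≤ 1 L (rail limit, Category FL) — within limit.

Yes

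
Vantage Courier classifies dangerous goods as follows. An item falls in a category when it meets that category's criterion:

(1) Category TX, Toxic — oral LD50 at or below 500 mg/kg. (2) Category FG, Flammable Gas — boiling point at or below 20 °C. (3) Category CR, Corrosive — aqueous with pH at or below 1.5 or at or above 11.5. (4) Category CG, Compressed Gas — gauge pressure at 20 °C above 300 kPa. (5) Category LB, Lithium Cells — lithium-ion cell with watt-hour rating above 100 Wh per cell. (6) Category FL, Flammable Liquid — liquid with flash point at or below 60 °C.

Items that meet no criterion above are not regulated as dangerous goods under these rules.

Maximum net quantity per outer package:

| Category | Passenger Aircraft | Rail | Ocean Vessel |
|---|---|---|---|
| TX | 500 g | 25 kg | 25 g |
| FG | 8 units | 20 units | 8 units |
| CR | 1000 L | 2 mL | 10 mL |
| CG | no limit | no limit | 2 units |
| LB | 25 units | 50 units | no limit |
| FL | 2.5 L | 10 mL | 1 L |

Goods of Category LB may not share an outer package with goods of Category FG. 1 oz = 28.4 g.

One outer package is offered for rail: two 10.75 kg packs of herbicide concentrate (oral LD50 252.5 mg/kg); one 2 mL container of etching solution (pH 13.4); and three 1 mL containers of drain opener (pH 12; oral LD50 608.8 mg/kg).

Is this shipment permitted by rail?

Oral LD50 252.5 mg/kg meets the Category TX criterion (Toxic), so the herbicide concentrate is Category TX.
The etching solution has pH 13.4, which is ≥ 11.5, so it is Category CR (Corrosive).
Drain opener: pH 12 ≥ 11.5 → Category CR (Corrosive).
Category CR net quantity: 2 mL + (three 1 mL containers = 3 mL) = 5 mL.
5 mL exceeds the rail limit of 2 mL for Category CR.
Category TX quantity: two 10.75 kg packs = 21.5 kg.
That is within the Category TX rail limit of 25 kg.
The segregation rule (Category LB with Category FG) does not apply to Category CR with Category TX.

No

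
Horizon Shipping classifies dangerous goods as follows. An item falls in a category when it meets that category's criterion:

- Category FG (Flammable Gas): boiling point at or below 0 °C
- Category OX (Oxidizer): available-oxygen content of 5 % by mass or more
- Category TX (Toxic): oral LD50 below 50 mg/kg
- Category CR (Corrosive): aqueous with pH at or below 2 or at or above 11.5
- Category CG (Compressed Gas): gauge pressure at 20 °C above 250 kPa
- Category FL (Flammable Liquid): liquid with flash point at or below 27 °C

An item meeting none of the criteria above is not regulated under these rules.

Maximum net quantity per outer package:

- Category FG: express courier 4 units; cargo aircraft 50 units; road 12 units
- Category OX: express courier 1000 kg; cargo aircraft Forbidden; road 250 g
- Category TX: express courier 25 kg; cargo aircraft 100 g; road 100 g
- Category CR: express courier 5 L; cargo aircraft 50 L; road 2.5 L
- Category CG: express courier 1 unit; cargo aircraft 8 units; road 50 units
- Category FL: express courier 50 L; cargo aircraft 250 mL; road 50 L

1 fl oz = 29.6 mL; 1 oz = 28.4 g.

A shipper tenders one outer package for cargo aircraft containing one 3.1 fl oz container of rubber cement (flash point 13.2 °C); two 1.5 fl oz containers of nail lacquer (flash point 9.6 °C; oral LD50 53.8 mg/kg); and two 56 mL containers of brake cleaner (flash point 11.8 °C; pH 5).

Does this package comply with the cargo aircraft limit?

No

With flash point 13.2 °C (≤ 27 °C), the rubber cement falls in Category FL.
Nail lacquer: flash point 9.6 °C ≤ 27 °C → Category FL (Flammable Liquid).
The brake cleaner has flash point 11.8 °C, which is ≤ 27 °C, so it is Category FL (Flammable Liquid).
Category FL net quantity: (one 3.1 fl oz container = 91.76 mL) + (two 1.5 fl oz containers = 88.8 mL) + (two 56 mL containers = 112 mL) = 292.56 mL.
292.56 mL exceeds the cargo aircraft limit of 250 mL for Category FL.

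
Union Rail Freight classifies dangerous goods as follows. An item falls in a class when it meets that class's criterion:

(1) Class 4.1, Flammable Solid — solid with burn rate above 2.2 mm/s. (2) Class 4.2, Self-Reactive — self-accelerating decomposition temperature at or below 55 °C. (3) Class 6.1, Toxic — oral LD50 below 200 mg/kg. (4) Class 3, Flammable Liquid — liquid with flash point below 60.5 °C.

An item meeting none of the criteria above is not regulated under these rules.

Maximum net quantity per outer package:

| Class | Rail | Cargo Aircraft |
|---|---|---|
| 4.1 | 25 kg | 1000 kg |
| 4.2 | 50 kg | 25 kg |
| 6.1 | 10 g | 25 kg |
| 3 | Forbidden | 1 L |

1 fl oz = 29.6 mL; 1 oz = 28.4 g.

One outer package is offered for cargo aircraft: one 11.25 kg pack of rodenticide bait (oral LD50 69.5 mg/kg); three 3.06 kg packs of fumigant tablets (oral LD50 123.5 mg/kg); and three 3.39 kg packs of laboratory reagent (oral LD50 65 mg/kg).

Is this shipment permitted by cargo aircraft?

No

Rodenticide bait: oral LD50 69.5 mg/kg < 200 mg/kg → Class 6.1 (Toxic).
Fumigant tablets: oral LD50 123.5 mg/kg < 200 mg/kg → Class 6.1 (Toxic).
The laboratory reagent has oral LD50 65 mg/kg, which is < 200 mg/kg, so it is Class 6.1 (Toxic).
Class 6.1 net quantity: 11.25 kg + (three 3.06 kg packs = 9.18 kg) + (three 3.39 kg packs = 10.17 kg) = 30.6 kg.
That exceeds the Class 6.1 cargo aircraft limit of 25 kg.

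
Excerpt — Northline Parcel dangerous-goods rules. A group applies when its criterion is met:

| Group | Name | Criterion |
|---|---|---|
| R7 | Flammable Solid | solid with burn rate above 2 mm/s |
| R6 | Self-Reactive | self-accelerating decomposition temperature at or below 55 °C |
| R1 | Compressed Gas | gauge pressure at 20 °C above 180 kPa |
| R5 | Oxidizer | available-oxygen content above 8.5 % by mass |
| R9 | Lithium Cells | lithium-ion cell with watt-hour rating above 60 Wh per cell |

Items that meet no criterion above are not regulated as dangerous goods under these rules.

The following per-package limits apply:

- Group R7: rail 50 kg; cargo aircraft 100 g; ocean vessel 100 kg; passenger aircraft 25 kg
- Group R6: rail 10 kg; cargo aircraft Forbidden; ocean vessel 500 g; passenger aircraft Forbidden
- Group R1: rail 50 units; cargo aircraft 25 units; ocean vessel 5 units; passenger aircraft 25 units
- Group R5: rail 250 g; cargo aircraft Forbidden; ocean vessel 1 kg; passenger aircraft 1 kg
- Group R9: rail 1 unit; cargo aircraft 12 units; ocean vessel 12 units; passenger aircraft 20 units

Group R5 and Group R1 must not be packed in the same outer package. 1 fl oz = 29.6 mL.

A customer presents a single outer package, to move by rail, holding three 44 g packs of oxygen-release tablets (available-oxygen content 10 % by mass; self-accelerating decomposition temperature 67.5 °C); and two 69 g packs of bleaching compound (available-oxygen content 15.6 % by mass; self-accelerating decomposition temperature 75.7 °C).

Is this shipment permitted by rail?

No

The oxygen-release tablets have available-oxygen content 10 % by mass, which is > 8.5 % by mass, so they are Group R5 (Oxidizer).
The bleaching compound has available-oxygen content 15.6 % by mass, which is > 8.5 % by mass, so it is Group R5 (Oxidizer).
Group R5 net quantity: (three 44 g packs = 132 g) + (two 69 g packs = 138 g) = 270 g.
270 g exceeds the rail limit of 250 g for Group R5.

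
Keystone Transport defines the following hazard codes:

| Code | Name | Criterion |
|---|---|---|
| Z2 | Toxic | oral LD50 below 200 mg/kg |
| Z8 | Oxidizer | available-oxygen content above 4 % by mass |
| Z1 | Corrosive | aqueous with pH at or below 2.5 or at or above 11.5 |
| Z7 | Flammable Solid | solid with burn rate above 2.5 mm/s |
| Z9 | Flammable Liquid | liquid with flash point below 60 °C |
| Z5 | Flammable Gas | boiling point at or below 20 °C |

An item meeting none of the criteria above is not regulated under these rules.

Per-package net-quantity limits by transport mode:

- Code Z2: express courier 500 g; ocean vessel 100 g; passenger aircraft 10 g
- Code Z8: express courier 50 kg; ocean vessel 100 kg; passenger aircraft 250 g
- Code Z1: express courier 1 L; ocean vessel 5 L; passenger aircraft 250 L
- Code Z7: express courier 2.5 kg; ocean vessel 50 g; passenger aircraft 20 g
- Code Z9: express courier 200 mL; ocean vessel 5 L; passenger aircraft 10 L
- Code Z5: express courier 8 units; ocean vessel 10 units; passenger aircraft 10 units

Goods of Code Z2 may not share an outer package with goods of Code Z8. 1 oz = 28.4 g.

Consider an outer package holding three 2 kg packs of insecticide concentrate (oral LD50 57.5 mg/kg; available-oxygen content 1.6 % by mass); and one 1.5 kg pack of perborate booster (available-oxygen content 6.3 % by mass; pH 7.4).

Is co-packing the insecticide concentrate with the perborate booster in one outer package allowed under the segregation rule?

No

Insecticide concentrate: oral LD50 57.5 mg/kg < 200 mg/kg → Code Z2 (Toxic).
With available-oxygen content 6.3 % by mass (> 4 % by mass), the perborate booster falls in Code Z8.
Code Z2 and Code Z8 may not share an outer package.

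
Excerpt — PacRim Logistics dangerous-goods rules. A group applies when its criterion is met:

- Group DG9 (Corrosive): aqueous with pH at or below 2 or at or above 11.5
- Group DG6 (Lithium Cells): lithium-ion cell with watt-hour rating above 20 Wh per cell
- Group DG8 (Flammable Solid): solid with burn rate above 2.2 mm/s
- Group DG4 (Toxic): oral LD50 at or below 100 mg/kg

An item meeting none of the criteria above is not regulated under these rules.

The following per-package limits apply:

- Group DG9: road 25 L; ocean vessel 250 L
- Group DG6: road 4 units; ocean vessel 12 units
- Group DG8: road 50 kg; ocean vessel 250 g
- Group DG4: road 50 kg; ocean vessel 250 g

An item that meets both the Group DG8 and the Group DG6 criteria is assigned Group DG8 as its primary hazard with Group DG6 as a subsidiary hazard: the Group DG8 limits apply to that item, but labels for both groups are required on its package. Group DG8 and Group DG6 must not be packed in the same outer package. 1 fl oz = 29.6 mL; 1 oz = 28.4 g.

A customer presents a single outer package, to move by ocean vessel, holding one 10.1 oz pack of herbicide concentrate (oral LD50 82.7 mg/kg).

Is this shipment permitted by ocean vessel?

The herbicide concentrate has oral LD50 82.7 mg/kg, which is ≤ 100 mg/kg, so it is Group DG4 (Toxic).
Group DG4 quantity: one 10.1 oz pack = 286.84 g.
286.84 g exceeds the ocean vessel limit of 250 g for Group DG4.

No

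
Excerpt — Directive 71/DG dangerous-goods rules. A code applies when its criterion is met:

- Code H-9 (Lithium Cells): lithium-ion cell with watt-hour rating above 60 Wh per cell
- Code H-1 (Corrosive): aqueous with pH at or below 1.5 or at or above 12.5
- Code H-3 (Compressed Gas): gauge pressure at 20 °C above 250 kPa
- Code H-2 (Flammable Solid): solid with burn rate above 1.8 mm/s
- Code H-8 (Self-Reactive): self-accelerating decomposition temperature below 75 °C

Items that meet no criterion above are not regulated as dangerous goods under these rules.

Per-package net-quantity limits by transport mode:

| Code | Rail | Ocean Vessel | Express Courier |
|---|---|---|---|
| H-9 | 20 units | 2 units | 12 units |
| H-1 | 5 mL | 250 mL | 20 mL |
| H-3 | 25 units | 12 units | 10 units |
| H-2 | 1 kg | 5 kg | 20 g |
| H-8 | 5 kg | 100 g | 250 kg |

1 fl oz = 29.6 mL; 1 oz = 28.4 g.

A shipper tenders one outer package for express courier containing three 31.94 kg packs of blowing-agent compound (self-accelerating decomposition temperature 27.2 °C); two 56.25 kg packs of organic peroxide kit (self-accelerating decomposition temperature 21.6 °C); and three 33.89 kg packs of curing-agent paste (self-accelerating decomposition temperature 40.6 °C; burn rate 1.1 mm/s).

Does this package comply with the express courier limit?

No

The blowing-agent compound has self-accelerating decomposition temperature 27.2 °C, which is < 75 °C, so it is Code H-8 (Self-Reactive).
Organic peroxide kit: self-accelerating decomposition temperature 21.6 °C < 75 °C → Code H-8 (Self-Reactive).
The curing-agent paste has self-accelerating decomposition temperature 40.6 °C, which is < 75 °C, so it is Code H-8 (Self-Reactive).
Total Code H-8: (three 31.94 kg packs = 95.82 kg) + (two 56.25 kg packs = 112.5 kg) + (three 33.89 kg packs = 101.67 kg) = 309.99 kg.
309.99 kg exceeds the express courier limit of 250 kg for Code H-8.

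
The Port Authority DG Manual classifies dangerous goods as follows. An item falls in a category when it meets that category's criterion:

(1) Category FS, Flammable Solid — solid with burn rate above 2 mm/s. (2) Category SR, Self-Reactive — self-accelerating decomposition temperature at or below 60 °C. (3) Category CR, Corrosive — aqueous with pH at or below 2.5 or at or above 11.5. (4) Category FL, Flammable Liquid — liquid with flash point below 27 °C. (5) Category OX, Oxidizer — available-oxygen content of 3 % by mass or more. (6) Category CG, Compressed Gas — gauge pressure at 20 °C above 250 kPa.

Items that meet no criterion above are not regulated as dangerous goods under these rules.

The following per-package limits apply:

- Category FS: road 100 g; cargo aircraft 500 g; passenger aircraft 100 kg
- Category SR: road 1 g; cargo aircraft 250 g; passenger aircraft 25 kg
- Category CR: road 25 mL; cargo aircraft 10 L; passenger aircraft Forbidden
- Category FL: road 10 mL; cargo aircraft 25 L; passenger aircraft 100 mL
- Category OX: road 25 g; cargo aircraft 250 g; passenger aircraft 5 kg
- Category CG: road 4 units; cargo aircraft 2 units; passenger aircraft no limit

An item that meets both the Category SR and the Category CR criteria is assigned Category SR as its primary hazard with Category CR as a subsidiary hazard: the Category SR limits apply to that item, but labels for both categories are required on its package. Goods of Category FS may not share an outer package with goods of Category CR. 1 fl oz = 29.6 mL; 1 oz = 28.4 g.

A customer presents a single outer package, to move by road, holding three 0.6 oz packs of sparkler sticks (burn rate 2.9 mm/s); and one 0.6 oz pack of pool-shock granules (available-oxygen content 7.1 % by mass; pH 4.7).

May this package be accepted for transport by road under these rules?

Yes

Burn rate 2.9 mm/s meets the Category FS criterion (Flammable Solid), so the sparkler sticks are Category FS.
With available-oxygen content 7.1 % by mass (≥ 3 % by mass), the pool-shock granules fall in Category OX.
Category FS quantity: three 0.6 oz packs = 51.12 g.
51.12 g ≤ 100 g (road limit, Category FS) — within limit.
Category OX quantity: one 0.6 oz pack = 17.04 g.
That is within the Category OX road limit of 25 g.
The segregation rule (Category FS with Category CR) does not apply to Category FS with Category OX.
Every hazard category is within its road limit and no segregation rule is violated.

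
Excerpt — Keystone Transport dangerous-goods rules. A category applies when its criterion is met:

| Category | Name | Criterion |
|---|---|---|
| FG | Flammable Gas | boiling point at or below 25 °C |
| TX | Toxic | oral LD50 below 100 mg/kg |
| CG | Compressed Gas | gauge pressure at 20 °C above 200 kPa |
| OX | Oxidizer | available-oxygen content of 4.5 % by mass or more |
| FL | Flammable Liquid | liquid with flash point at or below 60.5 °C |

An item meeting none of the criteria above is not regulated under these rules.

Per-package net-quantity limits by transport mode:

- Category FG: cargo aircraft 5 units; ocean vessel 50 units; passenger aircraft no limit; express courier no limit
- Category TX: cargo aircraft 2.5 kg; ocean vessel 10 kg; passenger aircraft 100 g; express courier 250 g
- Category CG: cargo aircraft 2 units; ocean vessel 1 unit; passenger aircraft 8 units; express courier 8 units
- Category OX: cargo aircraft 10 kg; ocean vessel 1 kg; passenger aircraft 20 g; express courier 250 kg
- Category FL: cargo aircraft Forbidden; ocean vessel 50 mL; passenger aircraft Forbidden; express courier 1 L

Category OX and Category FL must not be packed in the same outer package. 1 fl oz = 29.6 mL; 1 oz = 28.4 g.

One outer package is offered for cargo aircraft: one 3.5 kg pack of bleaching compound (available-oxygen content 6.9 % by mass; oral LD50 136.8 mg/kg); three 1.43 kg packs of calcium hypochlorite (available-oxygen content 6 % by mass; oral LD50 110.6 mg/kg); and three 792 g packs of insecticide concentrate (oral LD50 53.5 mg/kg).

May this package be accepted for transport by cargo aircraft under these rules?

Yes

With available-oxygen content 6.9 % by mass (≥ 4.5 % by mass), the bleaching compound falls in Category OX.
With available-oxygen content 6 % by mass (≥ 4.5 % by mass), the calcium hypochlorite falls in Category OX.
The insecticide concentrate has oral LD50 53.5 mg/kg, which is < 100 mg/kg, so it is Category TX (Toxic).
Category OX net quantity: 3.5 kg + (three 1.43 kg packs = 4.29 kg) = 7.79 kg.
That is within the Category OX cargo aircraft limit of 10 kg.
Category TX quantity: three 792 g packs = 2.376 kg.
2.376 kg ≤ 2.5 kg (cargo aircraft limit, Category TX) — within limit.
The segregation rule (Category OX with Category FL) does not apply to Category OX with Category TX.
Every hazard category is within its cargo aircraft limit and no segregation rule is violated.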